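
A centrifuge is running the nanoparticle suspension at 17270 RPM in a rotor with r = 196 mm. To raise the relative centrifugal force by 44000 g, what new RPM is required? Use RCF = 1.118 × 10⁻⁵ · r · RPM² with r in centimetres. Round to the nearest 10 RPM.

≈ 22340 RPM

r = 196 mm = 19.6 cm
Current RCF = 1.118 × 10⁻⁵ × 19.6 × (17270)² = 1.118 × 10⁻⁵ × 19.6 × 298,252,900 ≈ 65,355.6 × g
Target RCF = 65,355.6 + 44,000 = 109,355.6 × g
N² = 109,355.6 / (21.9128 × 10⁻⁵) = 499,048,958
N ≈ √499,048,958 ≈ 22,339.4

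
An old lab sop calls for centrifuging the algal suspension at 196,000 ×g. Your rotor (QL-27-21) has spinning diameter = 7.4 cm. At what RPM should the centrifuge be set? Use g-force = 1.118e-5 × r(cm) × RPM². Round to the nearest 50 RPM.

68850 RPM

r = 7.4 / 2 = 3.7 cm
RCF = 1.118 × 10⁻⁵ × r × N²
196,000 = 1.118 × 10⁻⁵ × 3.7 × N²
N² = 196,000 / (4.1366 × 10⁻⁵) = 4,738,190,785
N ≈ √4,738,190,785 ≈ 68,834.5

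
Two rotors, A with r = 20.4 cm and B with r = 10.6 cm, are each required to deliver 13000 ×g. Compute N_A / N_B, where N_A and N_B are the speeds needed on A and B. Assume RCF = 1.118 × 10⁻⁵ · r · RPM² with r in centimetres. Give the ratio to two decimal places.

At fixed RCF, N ∝ 1/√r, so N_A/N_B = √(r_B/r_A) = √(10.6/20.4) = √0.519608 = 0.7208.

0.72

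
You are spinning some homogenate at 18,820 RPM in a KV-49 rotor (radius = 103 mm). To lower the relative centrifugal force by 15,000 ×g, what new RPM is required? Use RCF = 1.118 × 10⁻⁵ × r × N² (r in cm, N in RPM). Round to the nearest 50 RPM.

N₂ ≈ 14950 RPM

r = 103 mm = 10.3 cm
Current RCF = 1.118 × 10⁻⁵ × 10.3 × (18820)² = 1.118 × 10⁻⁵ × 10.3 × 354,192,400 ≈ 40,786.7 × g
Target RCF = 40,786.7 − 15,000 = 25,786.7 × g
N² = 25,786.7 / (11.5154 × 10⁻⁵) = 223,932,299
N ≈ √223,932,299 ≈ 14,964.4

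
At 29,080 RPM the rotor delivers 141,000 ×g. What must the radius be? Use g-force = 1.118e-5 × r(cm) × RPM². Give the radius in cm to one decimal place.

141000 = 1.118 × 10⁻⁵ × r × (29080)²
r = 141000 / (1.118 × 10⁻⁵ × 845,646,400) = 141000 / 9454.327 ≈ 14.914 cm

r ≈ 14.9 cm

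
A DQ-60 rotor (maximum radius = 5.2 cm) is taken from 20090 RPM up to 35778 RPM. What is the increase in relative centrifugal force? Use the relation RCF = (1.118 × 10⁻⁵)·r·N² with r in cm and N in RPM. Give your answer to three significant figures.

RCF₁ = 1.118 × 10⁻⁵ × 5.2 × (20090)² = 1.118 × 10⁻⁵ × 5.2 × 403,608,100 ≈ 23,464.2 × g
RCF₂ = 1.118 × 10⁻⁵ × 5.2 × (35778)² = 1.118 × 10⁻⁵ × 5.2 × 1,280,065,284 ≈ 74,417.9 × g
Increase = 74,417.9 − 23,464.2 = 50,953.7

≈ 51000 g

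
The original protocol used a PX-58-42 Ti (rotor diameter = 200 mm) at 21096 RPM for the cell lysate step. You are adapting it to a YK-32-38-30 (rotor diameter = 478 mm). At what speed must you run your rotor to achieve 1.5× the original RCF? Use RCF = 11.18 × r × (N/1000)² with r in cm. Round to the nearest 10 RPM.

≈ 16710 RPM

Original rotor: r = 200 mm / 2 = 100 mm = 10 cm
RCF = 11.18 × r × (N/1000)²
RCF_original = 11.18 × 10 × (21.096)² = 11.18 × 10 × 445.041216 ≈ 49,755.6 × g
Target RCF = 1.5 × 49,755.6 ≈ 74,633.4 × g
Your rotor: r = 478 mm / 2 = 239 mm = 23.9 cm
74,633.4 = 11.18 × 23.9 × (N/1000)²
(N/1000)² = 74,633.4 / 267.202 = 279.3145
N = 1000 × √279.3145 ≈ 16,712.7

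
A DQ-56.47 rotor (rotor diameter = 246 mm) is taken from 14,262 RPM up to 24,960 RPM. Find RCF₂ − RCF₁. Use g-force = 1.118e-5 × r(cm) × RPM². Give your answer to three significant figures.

r = 246 mm / 2 = 123 mm = 12.3 cm
RCF₁ = 1.118 × 10⁻⁵ × 12.3 × (14262)² = 1.118 × 10⁻⁵ × 12.3 × 203,404,644 ≈ 27,971 × g
RCF₂ = 1.118 × 10⁻⁵ × 12.3 × (24960)² = 1.118 × 10⁻⁵ × 12.3 × 623,001,600 ≈ 85,671.4 × g
Increase = 85,671.4 − 27,971 = 57,700.4

57700 × g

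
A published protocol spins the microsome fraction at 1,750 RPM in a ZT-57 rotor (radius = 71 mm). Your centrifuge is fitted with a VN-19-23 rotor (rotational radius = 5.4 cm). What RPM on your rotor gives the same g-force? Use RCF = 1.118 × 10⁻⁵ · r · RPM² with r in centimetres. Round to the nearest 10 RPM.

≈ 2010 RPM

Original rotor: r = 71 mm = 7.1 cm
RCF_original = 1.118 × 10⁻⁵ × 7.1 × (1750)² = 1.118 × 10⁻⁵ × 7.1 × 3,062,500 ≈ 243.1 × g
243.1 = 1.118 × 10⁻⁵ × 5.4 × N²
N² = 243.1 / (6.0372 × 10⁻⁵) = 4,026,701
N ≈ √4,026,701 ≈ 2,006.7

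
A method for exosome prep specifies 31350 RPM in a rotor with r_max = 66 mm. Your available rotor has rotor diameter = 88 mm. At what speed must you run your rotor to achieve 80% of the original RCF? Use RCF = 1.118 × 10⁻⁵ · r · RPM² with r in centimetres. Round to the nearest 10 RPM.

34340 RPM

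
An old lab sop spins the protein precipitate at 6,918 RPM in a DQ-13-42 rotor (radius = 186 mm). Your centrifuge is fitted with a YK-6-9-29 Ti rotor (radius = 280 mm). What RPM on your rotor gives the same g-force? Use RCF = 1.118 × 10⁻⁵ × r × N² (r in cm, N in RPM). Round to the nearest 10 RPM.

5640 RPM

Original rotor: r = 186 mm = 18.6 cm
RCF = 1.118 × 10⁻⁵ × r × N²
RCF_original = 1.118 × 10⁻⁵ × 18.6 × (6918)² = 1.118 × 10⁻⁵ × 18.6 × 47,858,724 ≈ 9,952.1 × g
Your rotor: r = 280 mm = 28.0 cm
9,952.1 = 1.118 × 10⁻⁵ × 28 × N²
N² = 9,952.1 / (31.304 × 10⁻⁵) = 31,791,784
N ≈ √31,791,784 ≈ 5,638.4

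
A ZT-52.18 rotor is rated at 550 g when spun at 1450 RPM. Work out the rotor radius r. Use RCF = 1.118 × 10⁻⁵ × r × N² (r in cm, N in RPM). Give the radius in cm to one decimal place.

RCF = 1.118 × 10⁻⁵ × r × N²
550 = 1.118 × 10⁻⁵ × r × (1450)²
r = 550 / (1.118 × 10⁻⁵ × 2,102,500) = 550 / 23.50595 ≈ 23.398 cm

r ≈ 23.4 cm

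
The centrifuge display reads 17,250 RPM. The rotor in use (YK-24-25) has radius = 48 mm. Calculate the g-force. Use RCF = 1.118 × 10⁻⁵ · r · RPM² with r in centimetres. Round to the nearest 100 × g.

r = 48 mm = 4.8 cm
RCF = 1.118 × 10⁻⁵ × 4.8 × (17250)² = 1.118 × 10⁻⁵ × 4.8 × 297,562,500 ≈ 15,968.4 × g

16000 g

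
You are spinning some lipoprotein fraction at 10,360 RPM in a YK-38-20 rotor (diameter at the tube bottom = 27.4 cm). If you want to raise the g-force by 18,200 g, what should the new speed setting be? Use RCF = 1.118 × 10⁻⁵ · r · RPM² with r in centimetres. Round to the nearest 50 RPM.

15050 RPM

r = 27.4 / 2 = 13.7 cm
Current RCF = 1.118 × 10⁻⁵ × 13.7 × (10360)² = 1.118 × 10⁻⁵ × 13.7 × 107,329,600 ≈ 16,439.2 × g
Target RCF = 16,439.2 + 18,200 = 34,639.2 × g
N² = 34,639.2 / (15.3166 × 10⁻⁵) = 226,154,630
N ≈ √226,154,630 ≈ 15,038.4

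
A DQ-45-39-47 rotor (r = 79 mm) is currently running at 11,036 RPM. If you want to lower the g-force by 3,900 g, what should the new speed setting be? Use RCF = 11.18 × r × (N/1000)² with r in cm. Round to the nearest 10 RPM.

8810 RPM

r = 79 mm = 7.9 cm
Current RCF = 11.18 × 7.9 × (11.036)² = 11.18 × 7.9 × 121.793296 ≈ 10,757 × g
Target RCF = 10,757 − 3,900 = 6,857 × g
(N/1000)² = 6,857 / 88.322 = 77.63638
N = 1000 × √77.63638 ≈ 8,811.2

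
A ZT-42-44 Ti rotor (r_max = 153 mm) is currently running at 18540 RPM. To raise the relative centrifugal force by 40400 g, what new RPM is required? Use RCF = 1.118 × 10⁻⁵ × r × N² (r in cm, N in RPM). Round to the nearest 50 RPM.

r = 153 mm = 15.3 cm
Current RCF = 1.118 × 10⁻⁵ × 15.3 × (18540)² = 1.118 × 10⁻⁵ × 15.3 × 343,731,600 ≈ 58,796.7 × g
Target RCF = 58,796.7 + 40,400 = 99,196.7 × g
N² = 99,196.7 / (17.1054 × 10⁻⁵) = 579,914,530
N ≈ √579,914,530 ≈ 24,081.4

24100 RPM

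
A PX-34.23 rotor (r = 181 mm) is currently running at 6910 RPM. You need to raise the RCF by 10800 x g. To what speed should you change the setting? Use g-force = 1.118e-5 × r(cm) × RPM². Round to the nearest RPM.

r = 181 mm = 18.1 cm
Current RCF = 1.118 × 10⁻⁵ × 18.1 × (6910)² = 1.118 × 10⁻⁵ × 18.1 × 47,748,100 ≈ 9,662.2 × g
Target RCF = 9,662.2 + 10,800 = 20,462.2 × g
N² = 20,462.2 / (20.2358 × 10⁻⁵) = 101,118,809
N ≈ √101,118,809 ≈ 10,055.8

10056 RPM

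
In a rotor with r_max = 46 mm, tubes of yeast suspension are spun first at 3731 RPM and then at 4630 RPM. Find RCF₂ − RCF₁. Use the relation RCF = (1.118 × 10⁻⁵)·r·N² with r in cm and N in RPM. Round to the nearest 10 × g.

390 ×g

r = 46 mm = 4.6 cm
RCF₁ = 1.118 × 10⁻⁵ × 4.6 × (3731)² = 1.118 × 10⁻⁵ × 4.6 × 13,920,361 ≈ 715.9 × g
RCF₂ = 1.118 × 10⁻⁵ × 4.6 × (4630)² = 1.118 × 10⁻⁵ × 4.6 × 21,436,900 ≈ 1,102.5 × g
Increase = 1,102.5 − 715.9 = 386.6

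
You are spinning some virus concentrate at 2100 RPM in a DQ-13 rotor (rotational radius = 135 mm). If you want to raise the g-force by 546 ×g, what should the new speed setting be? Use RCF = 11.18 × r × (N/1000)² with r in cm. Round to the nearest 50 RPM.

≈ 2850 RPM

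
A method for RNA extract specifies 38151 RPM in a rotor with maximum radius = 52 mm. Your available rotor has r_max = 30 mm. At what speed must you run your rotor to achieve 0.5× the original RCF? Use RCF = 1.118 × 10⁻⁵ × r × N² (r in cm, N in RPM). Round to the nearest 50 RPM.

Original rotor: r = 52 mm = 5.2 cm
RCF = 1.118 × 10⁻⁵ × r × N²
RCF_original = 1.118 × 10⁻⁵ × 5.2 × (38151)² = 1.118 × 10⁻⁵ × 5.2 × 1,455,498,801 ≈ 84,616.9 × g
Target RCF = 0.5 × 84,616.9 ≈ 42,308.4 × g
Your rotor: r = 30 mm = 3.0 cm
42,308.4 = 1.118 × 10⁻⁵ × 3 × N²
N² = 42,308.4 / (3.354 × 10⁻⁵) = 1,261,431,127
N ≈ √1,261,431,127 ≈ 35,516.6

≈ 35500 RPM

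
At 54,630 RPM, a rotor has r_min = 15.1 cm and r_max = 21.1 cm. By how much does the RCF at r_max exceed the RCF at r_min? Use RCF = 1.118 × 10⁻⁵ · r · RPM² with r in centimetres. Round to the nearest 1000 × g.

RCF_max = 1.118 × 10⁻⁵ × 21.1 × (54630)² = 1.118 × 10⁻⁵ × 21.1 × 2,984,436,900 ≈ 704,022.7 × g
RCF_min = 1.118 × 10⁻⁵ × 15.1 × (54630)² = 1.118 × 10⁻⁵ × 15.1 × 2,984,436,900 ≈ 503,826.7 × g
ΔRCF = 704,022.7 − 503,826.7 = 200,196

≈ 200000 ×g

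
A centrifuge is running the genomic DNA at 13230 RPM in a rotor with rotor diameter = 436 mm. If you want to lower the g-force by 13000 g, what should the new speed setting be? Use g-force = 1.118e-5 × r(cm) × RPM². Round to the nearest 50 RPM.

≈ 11050 RPM

r = 436 mm / 2 = 218 mm = 21.8 cm
Current RCF = 1.118 × 10⁻⁵ × 21.8 × (13230)² = 1.118 × 10⁻⁵ × 21.8 × 175,032,900 ≈ 42,659.7 × g
Target RCF = 42,659.7 − 13,000 = 29,659.7 × g
N² = 29,659.7 / (24.3724 × 10⁻⁵) = 121,693,801
N ≈ √121,693,801 ≈ 11,031.5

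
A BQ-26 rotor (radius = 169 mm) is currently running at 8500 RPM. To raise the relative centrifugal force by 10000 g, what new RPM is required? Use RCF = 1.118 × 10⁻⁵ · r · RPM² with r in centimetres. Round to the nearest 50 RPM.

r = 169 mm = 16.9 cm
Current RCF = 1.118 × 10⁻⁵ × 16.9 × (8500)² = 1.118 × 10⁻⁵ × 16.9 × 72,250,000 ≈ 13,651.1 × g
Target RCF = 13,651.1 + 10,000 = 23,651.1 × g
N² = 23,651.1 / (18.8942 × 10⁻⁵) = 125,176,509
N ≈ √125,176,509 ≈ 11,188.2

N₂ ≈ 11200 RPM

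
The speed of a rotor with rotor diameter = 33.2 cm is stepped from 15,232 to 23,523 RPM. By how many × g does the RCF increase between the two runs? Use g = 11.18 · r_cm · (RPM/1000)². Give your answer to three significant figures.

r = 33.2 / 2 = 16.6 cm
RCF₁ = 11.18 × 16.6 × (15.232)² = 11.18 × 16.6 × 232.013824 ≈ 43,059 × g
RCF₂ = 11.18 × 16.6 × (23.523)² = 11.18 × 16.6 × 553.331529 ≈ 102,691.7 × g
Increase = 102,691.7 − 43,059 = 59,632.7

≈ 59600 × g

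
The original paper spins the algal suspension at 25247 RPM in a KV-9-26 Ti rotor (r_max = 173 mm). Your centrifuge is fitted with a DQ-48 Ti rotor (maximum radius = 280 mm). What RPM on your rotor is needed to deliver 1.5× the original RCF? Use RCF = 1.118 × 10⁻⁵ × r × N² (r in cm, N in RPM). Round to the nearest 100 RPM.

≈ 24300 RPM

Original rotor: r = 173 mm = 17.3 cm
RCF = 1.118 × 10⁻⁵ × r × N²
RCF_original = 1.118 × 10⁻⁵ × 17.3 × (25247)² = 1.118 × 10⁻⁵ × 17.3 × 637,411,009 ≈ 123,284.2 × g
Target RCF = 1.5 × 123,284.2 ≈ 184,926.3 × g
Your rotor: r = 280 mm = 28.0 cm
184,926.3 = 1.118 × 10⁻⁵ × 28 × N²
N² = 184,926.3 / (31.304 × 10⁻⁵) = 590,743,355
N ≈ √590,743,355 ≈ 24,305.2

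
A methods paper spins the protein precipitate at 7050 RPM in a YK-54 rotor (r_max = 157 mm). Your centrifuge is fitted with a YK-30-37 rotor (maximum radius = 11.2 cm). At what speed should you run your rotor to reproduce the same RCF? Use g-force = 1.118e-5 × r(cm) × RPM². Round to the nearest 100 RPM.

≈ 8300 RPM

Original rotor: r = 157 mm = 15.7 cm
RCF_original = 1.118 × 10⁻⁵ × 15.7 × (7050)² = 1.118 × 10⁻⁵ × 15.7 × 49,702,500 ≈ 8,724.1 × g
8,724.1 = 1.118 × 10⁻⁵ × 11.2 × N²
N² = 8,724.1 / (12.5216 × 10⁻⁵) = 69,672,406
N ≈ √69,672,406 ≈ 8,347.0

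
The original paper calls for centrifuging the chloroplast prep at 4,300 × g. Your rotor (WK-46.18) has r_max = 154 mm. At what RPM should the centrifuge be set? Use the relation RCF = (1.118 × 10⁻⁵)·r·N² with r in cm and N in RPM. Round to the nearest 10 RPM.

r = 154 mm = 15.4 cm
RCF = 1.118 × 10⁻⁵ × r × N²
4,300 = 1.118 × 10⁻⁵ × 15.4 × N²
N² = 4,300 / (17.2172 × 10⁻⁵) = 24,975,025
N ≈ √24,975,025 ≈ 4,997.5

≈ 5000 RPM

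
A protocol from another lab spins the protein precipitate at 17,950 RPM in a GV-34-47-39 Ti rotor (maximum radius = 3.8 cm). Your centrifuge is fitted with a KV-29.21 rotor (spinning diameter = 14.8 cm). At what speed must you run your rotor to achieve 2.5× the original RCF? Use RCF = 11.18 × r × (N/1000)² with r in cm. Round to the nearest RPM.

≈ 20338 RPM

RCF = 11.18 × r × (N/1000)²
RCF_original = 11.18 × 3.8 × (17.95)² = 11.18 × 3.8 × 322.2025 ≈ 13,688.5 × g
Target RCF = 2.5 × 13,688.5 ≈ 34,221.2 × g
Your rotor: r = 14.8 / 2 = 7.4 cm
34,221.2 = 11.18 × 7.4 × (N/1000)²
(N/1000)² = 34,221.2 / 82.732 = 413.6392
N = 1000 × √413.6392 ≈ 20,338.1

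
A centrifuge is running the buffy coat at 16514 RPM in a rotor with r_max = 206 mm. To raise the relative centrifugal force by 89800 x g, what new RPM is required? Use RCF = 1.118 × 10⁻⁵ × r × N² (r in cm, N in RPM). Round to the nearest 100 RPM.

r = 206 mm = 20.6 cm
Current RCF = 1.118 × 10⁻⁵ × 20.6 × (16514)² = 1.118 × 10⁻⁵ × 20.6 × 272,712,196 ≈ 62,807.8 × g
Target RCF = 62,807.8 + 89,800 = 152,607.8 × g
N² = 152,607.8 / (23.0308 × 10⁻⁵) = 662,624,833
N ≈ √662,624,833 ≈ 25,741.5

≈ 25700 RPM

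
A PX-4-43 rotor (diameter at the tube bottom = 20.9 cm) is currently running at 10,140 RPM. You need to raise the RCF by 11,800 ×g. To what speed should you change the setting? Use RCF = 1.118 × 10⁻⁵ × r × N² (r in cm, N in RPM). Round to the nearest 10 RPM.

r = 20.9 / 2 = 10.45 cm
Current RCF = 1.118 × 10⁻⁵ × 10.45 × (10140)² = 1.118 × 10⁻⁵ × 10.45 × 102,819,600 ≈ 12,012.5 × g
Target RCF = 12,012.5 + 11,800 = 23,812.5 × g
N² = 23,812.5 / (11.6831 × 10⁻⁵) = 203,820,048
N ≈ √203,820,048 ≈ 14,276.6

N₂ ≈ 14280 RPM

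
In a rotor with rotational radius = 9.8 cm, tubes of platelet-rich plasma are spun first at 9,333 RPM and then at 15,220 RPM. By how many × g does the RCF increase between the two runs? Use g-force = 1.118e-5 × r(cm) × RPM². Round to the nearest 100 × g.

15800 × g

RCF₁ = 1.118 × 10⁻⁵ × 9.8 × (9333)² = 1.118 × 10⁻⁵ × 9.8 × 87,104,889 ≈ 9,543.6 × g
RCF₂ = 1.118 × 10⁻⁵ × 9.8 × (15220)² = 1.118 × 10⁻⁵ × 9.8 × 231,648,400 ≈ 25,380.3 × g
Increase = 25,380.3 − 9,543.6 = 15,836.7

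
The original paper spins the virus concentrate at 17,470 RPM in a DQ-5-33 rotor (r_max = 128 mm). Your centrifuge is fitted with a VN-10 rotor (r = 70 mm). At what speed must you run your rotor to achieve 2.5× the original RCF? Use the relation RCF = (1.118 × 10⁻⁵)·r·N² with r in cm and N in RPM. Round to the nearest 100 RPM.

37400 RPM

Original rotor: r = 128 mm = 12.8 cm
RCF_original = 1.118 × 10⁻⁵ × 12.8 × (17470)² = 1.118 × 10⁻⁵ × 12.8 × 305,200,900 ≈ 43,675.5 × g
Target RCF = 2.5 × 43,675.5 ≈ 109,188.8 × g
Your rotor: r = 70 mm = 7.0 cm
109,188.8 = 1.118 × 10⁻⁵ × 7 × N²
N² = 109,188.8 / (7.826 × 10⁻⁵) = 1,395,205,725
N ≈ √1,395,205,725 ≈ 37,352.5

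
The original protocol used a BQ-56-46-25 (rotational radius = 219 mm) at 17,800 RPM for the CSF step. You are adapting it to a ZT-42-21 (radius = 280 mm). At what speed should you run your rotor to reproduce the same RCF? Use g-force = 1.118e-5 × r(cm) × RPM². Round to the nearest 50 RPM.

Original rotor: r = 219 mm = 21.9 cm
RCF = 1.118 × 10⁻⁵ × r × N²
RCF_original = 1.118 × 10⁻⁵ × 21.9 × (17800)² = 1.118 × 10⁻⁵ × 21.9 × 316,840,000 ≈ 77,575.7 × g
Your rotor: r = 280 mm = 28.0 cm
77,575.7 = 1.118 × 10⁻⁵ × 28 × N²
N² = 77,575.7 / (31.304 × 10⁻⁵) = 247,814,017
N ≈ √247,814,017 ≈ 15,742.1

≈ 15750 RPM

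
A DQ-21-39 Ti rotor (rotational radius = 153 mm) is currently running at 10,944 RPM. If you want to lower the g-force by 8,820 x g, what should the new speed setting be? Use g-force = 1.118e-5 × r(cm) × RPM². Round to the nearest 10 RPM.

≈ 8260 RPM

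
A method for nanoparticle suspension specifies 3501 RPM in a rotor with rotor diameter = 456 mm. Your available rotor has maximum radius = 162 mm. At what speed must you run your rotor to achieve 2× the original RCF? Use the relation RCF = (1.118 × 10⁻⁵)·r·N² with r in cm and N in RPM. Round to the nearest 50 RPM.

≈ 5850 RPM

Original rotor: r = 456 mm / 2 = 228 mm = 22.8 cm
RCF_original = 1.118 × 10⁻⁵ × 22.8 × (3501)² = 1.118 × 10⁻⁵ × 22.8 × 12,257,001 ≈ 3,124.4 × g
Target RCF = 2 × 3,124.4 ≈ 6,248.8 × g
Your rotor: r = 162 mm = 16.2 cm
6,248.8 = 1.118 × 10⁻⁵ × 16.2 × N²
N² = 6,248.8 / (18.1116 × 10⁻⁵) = 34,501,645
N ≈ √34,501,645 ≈ 5,873.8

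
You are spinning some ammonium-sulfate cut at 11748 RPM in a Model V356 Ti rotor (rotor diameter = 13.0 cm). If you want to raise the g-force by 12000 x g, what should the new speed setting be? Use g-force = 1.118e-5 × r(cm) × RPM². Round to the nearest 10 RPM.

r = 13.0 / 2 = 6.5 cm
Current RCF = 1.118 × 10⁻⁵ × 6.5 × (11748)² = 1.118 × 10⁻⁵ × 6.5 × 138,015,504 ≈ 10,029.6 × g
Target RCF = 10,029.6 + 12,000 = 22,029.6 × g
N² = 22,029.6 / (7.267 × 10⁻⁵) = 303,145,727
N ≈ √303,145,727 ≈ 17,411.1

≈ 17410 RPM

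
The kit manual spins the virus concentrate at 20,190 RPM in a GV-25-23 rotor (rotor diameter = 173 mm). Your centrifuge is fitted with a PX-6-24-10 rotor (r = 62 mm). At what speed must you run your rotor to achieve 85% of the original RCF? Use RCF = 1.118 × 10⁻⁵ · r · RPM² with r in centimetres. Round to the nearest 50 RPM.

≈ 22000 RPM

Original rotor: r = 173 mm / 2 = 86.5 mm = 8.65 cm
RCF_original = 1.118 × 10⁻⁵ × 8.65 × (20190)² = 1.118 × 10⁻⁵ × 8.65 × 407,636,100 ≈ 39,421.3 × g
Target RCF = 0.85 × 39,421.3 ≈ 33,508.1 × g
Your rotor: r = 62 mm = 6.2 cm
33,508.1 = 1.118 × 10⁻⁵ × 6.2 × N²
N² = 33,508.1 / (6.9316 × 10⁻⁵) = 483,410,757
N ≈ √483,410,757 ≈ 21,986.6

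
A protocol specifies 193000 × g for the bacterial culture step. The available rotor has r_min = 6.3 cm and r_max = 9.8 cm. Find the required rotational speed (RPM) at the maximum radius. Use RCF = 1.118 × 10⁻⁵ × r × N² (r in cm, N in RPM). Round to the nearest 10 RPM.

Use r_max = 9.8 cm.
RCF = 1.118 × 10⁻⁵ × r × N²
193,000 = 1.118 × 10⁻⁵ × 9.8 × N²
N² = 193,000 / (10.9564 × 10⁻⁵) = 1,761,527,509
N ≈ √1,761,527,509 ≈ 41,970.6

≈ 41970 RPM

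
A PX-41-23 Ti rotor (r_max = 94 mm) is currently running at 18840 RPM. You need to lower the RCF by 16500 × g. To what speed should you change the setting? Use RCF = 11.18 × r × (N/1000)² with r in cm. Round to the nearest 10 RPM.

14070 RPM

r = 94 mm = 9.4 cm
Current RCF = 11.18 × 9.4 × (18.84)² = 11.18 × 9.4 × 354.9456 ≈ 37,301.9 × g
Target RCF = 37,301.9 − 16,500 = 20,801.9 × g
(N/1000)² = 20,801.9 / 105.092 = 197.9399
N = 1000 × √197.9399 ≈ 14,069.1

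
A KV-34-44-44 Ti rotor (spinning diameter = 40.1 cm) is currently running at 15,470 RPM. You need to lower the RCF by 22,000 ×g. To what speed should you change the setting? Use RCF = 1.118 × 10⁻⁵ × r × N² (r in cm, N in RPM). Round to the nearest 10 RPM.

11880 RPM

r = 40.1 / 2 = 20.05 cm
Current RCF = 1.118 × 10⁻⁵ × 20.05 × (15470)² = 1.118 × 10⁻⁵ × 20.05 × 239,320,900 ≈ 53,645.9 × g
Target RCF = 53,645.9 − 22,000 = 31,645.9 × g
N² = 31,645.9 / (22.4159 × 10⁻⁵) = 141,176,129
N ≈ √141,176,129 ≈ 11,881.8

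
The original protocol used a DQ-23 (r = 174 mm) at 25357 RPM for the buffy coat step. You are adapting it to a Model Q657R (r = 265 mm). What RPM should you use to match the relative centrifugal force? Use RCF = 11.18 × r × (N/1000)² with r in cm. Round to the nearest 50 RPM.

Original rotor: r = 174 mm = 17.4 cm
RCF_original = 11.18 × 17.4 × (25.357)² = 11.18 × 17.4 × 642.977449 ≈ 125,079.7 × g
Your rotor: r = 265 mm = 26.5 cm
125,079.7 = 11.18 × 26.5 × (N/1000)²
(N/1000)² = 125,079.7 / 296.27 = 422.1815
N = 1000 × √422.1815 ≈ 20,547.1

20550 RPM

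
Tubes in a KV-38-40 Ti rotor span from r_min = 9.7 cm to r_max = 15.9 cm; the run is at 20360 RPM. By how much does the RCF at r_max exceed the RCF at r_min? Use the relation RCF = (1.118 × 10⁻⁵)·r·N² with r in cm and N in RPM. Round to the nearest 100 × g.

ΔRCF ≈ 28700 g

RCF_max = 1.118 × 10⁻⁵ × 15.9 × (20360)² = 1.118 × 10⁻⁵ × 15.9 × 414,529,600 ≈ 73,687.6 × g
RCF_min = 1.118 × 10⁻⁵ × 9.7 × (20360)² = 1.118 × 10⁻⁵ × 9.7 × 414,529,600 ≈ 44,954.1 × g
ΔRCF = 73,687.6 − 44,954.1 = 28,733.5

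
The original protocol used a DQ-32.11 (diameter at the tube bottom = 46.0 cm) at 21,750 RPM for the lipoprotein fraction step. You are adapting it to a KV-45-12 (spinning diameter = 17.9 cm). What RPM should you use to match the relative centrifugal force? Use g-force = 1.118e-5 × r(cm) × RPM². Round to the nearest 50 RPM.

Original rotor: r = 46.0 / 2 = 23 cm
RCF_original = 1.118 × 10⁻⁵ × 23 × (21750)² = 1.118 × 10⁻⁵ × 23 × 473,062,500 ≈ 121,643.3 × g
Your rotor: r = 17.9 / 2 = 8.95 cm
121,643.3 = 1.118 × 10⁻⁵ × 8.95 × N²
N² = 121,643.3 / (10.0061 × 10⁻⁵) = 1,215,691,428
N ≈ √1,215,691,428 ≈ 34,866.8

34850 RPM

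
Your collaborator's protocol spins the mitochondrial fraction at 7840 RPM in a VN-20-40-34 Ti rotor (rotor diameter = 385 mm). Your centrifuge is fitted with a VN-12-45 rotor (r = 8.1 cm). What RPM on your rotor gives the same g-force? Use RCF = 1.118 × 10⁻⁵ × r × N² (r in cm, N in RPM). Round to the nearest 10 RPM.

≈ 12090 RPM

Original rotor: r = 385 mm / 2 = 192.5 mm = 19.25 cm
RCF_original = 1.118 × 10⁻⁵ × 19.25 × (7840)² = 1.118 × 10⁻⁵ × 19.25 × 61,465,600 ≈ 13,228.3 × g
13,228.3 = 1.118 × 10⁻⁵ × 8.1 × N²
N² = 13,228.3 / (9.0558 × 10⁻⁵) = 146,075,443
N ≈ √146,075,443 ≈ 12,086.2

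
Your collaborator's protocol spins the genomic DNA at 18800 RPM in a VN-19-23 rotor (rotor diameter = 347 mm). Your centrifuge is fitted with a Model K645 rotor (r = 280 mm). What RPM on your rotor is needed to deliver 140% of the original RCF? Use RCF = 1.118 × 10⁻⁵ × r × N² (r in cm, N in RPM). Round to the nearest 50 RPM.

≈ 17500 RPM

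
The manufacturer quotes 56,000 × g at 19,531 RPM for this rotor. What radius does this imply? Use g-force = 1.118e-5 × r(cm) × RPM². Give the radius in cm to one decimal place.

RCF = 1.118 × 10⁻⁵ × r × N²
56000 = 1.118 × 10⁻⁵ × r × (19531)²
r = 56000 / (1.118 × 10⁻⁵ × 381,459,961) = 56000 / 4264.722 ≈ 13.131 cm

≈ 13.1 cm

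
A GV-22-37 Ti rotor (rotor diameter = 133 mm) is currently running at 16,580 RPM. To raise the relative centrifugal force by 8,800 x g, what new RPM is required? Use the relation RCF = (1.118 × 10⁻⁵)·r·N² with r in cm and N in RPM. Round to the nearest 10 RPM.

19830 RPM

r = 133 mm / 2 = 66.5 mm = 6.65 cm
Current RCF = 1.118 × 10⁻⁵ × 6.65 × (16580)² = 1.118 × 10⁻⁵ × 6.65 × 274,896,400 ≈ 20,437.7 × g
Target RCF = 20,437.7 + 8,800 = 29,237.7 × g
N² = 29,237.7 / (7.4347 × 10⁻⁵) = 393,259,984
N ≈ √393,259,984 ≈ 19,830.8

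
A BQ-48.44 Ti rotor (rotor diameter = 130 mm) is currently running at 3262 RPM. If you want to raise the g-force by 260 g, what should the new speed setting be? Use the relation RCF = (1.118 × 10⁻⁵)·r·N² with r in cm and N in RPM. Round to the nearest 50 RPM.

r = 130 mm / 2 = 65 mm = 6.5 cm
Current RCF = 1.118 × 10⁻⁵ × 6.5 × (3262)² = 1.118 × 10⁻⁵ × 6.5 × 10,640,644 ≈ 773.3 × g
Target RCF = 773.3 + 260 = 1,033.3 × g
N² = 1,033.3 / (7.267 × 10⁻⁵) = 14,219,073
N ≈ √14,219,073 ≈ 3,770.8

≈ 3750 RPM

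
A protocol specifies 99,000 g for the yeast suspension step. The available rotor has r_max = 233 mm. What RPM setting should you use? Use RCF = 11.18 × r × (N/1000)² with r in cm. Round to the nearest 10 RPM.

r = 233 mm = 23.3 cm
99,000 = 11.18 × 23.3 × (N/1000)²
(N/1000)² = 99,000 / 260.494 = 380.0471
N = 1000 × √380.0471 ≈ 19,494.8

19490 RPM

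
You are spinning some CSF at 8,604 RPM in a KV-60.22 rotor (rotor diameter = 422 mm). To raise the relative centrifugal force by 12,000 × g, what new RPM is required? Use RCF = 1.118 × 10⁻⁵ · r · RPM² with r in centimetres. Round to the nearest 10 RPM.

11180 RPM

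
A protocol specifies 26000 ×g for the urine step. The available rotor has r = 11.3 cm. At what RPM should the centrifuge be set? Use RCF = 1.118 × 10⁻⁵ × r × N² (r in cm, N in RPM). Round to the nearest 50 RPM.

N ≈ 14350 RPM

RCF = 1.118 × 10⁻⁵ × r × N²
26,000 = 1.118 × 10⁻⁵ × 11.3 × N²
N² = 26,000 / (12.6334 × 10⁻⁵) = 205,803,663
N ≈ √205,803,663 ≈ 14,345.9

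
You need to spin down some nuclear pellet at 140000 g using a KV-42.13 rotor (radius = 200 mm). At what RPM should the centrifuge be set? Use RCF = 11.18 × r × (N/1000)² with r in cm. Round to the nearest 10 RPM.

N ≈ 25020 RPM

r = 200 mm = 20.0 cm
RCF = 11.18 × r × (N/1000)²
140,000 = 11.18 × 20 × (N/1000)²
(N/1000)² = 140,000 / 223.6 = 626.1181
N = 1000 × √626.1181 ≈ 25,022.4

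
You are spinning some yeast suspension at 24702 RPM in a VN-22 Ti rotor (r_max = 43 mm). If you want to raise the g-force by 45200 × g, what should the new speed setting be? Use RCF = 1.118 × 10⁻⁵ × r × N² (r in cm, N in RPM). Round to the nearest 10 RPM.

r = 43 mm = 4.3 cm
Current RCF = 1.118 × 10⁻⁵ × 4.3 × (24702)² = 1.118 × 10⁻⁵ × 4.3 × 610,188,804 ≈ 29,334.2 × g
Target RCF = 29,334.2 + 45,200 = 74,534.2 × g
N² = 74,534.2 / (4.8074 × 10⁻⁵) = 1,550,405,625
N ≈ √1,550,405,625 ≈ 39,375.2

≈ 39380 RPM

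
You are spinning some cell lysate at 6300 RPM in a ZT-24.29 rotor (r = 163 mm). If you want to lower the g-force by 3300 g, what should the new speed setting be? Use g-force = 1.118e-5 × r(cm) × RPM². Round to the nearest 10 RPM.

r = 163 mm = 16.3 cm
Current RCF = 1.118 × 10⁻⁵ × 16.3 × (6300)² = 1.118 × 10⁻⁵ × 16.3 × 39,690,000 ≈ 7,232.9 × g
Target RCF = 7,232.9 − 3,300 = 3,932.9 × g
N² = 3,932.9 / (18.2234 × 10⁻⁵) = 21,581,593
N ≈ √21,581,593 ≈ 4,645.6

4650 RPM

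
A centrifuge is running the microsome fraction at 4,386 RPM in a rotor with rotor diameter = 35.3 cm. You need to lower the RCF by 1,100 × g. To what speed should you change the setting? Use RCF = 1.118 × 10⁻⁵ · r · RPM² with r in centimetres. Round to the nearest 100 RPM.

N₂ ≈ 3700 RPM

r = 35.3 / 2 = 17.65 cm
Current RCF = 1.118 × 10⁻⁵ × 17.65 × (4386)² = 1.118 × 10⁻⁵ × 17.65 × 19,236,996 ≈ 3,796 × g
Target RCF = 3,796 − 1,100 = 2,696 × g
N² = 2,696 / (19.7327 × 10⁻⁵) = 13,662,601
N ≈ √13,662,601 ≈ 3,696.3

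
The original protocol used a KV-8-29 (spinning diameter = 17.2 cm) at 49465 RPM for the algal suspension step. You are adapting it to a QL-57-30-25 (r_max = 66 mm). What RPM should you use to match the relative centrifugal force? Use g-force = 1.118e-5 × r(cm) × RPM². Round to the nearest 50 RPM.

Original rotor: r = 17.2 / 2 = 8.6 cm
RCF = 1.118 × 10⁻⁵ × r × N²
RCF_original = 1.118 × 10⁻⁵ × 8.6 × (49465)² = 1.118 × 10⁻⁵ × 8.6 × 2,446,786,225 ≈ 235,253.6 × g
Your rotor: r = 66 mm = 6.6 cm
235,253.6 = 1.118 × 10⁻⁵ × 6.6 × N²
N² = 235,253.6 / (7.3788 × 10⁻⁵) = 3,188,236,570
N ≈ √3,188,236,570 ≈ 56,464.5

56450 RPM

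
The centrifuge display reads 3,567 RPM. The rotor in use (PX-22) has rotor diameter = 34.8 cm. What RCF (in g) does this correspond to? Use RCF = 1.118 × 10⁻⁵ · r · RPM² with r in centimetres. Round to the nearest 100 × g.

RCF ≈ 2500 g

r = 34.8 / 2 = 17.4 cm
RCF = 1.118 × 10⁻⁵ × r × N²
RCF = 1.118 × 10⁻⁵ × 17.4 × (3567)² = 1.118 × 10⁻⁵ × 17.4 × 12,723,489 ≈ 2,475.1 × g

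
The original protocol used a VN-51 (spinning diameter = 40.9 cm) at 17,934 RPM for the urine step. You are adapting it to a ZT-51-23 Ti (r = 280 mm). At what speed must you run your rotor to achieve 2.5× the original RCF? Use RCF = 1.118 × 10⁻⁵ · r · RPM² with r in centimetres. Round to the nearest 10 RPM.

24230 RPM

Original rotor: r = 40.9 / 2 = 20.45 cm
RCF_original = 1.118 × 10⁻⁵ × 20.45 × (17934)² = 1.118 × 10⁻⁵ × 20.45 × 321,628,356 ≈ 73,534.2 × g
Target RCF = 2.5 × 73,534.2 ≈ 183,835.5 × g
Your rotor: r = 280 mm = 28.0 cm
183,835.5 = 1.118 × 10⁻⁵ × 28 × N²
N² = 183,835.5 / (31.304 × 10⁻⁵) = 587,258,817
N ≈ √587,258,817 ≈ 24,233.4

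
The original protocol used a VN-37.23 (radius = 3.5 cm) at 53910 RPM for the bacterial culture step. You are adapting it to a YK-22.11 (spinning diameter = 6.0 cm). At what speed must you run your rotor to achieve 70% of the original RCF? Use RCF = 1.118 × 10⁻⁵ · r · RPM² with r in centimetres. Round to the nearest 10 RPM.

RCF_original = 1.118 × 10⁻⁵ × 3.5 × (53910)² = 1.118 × 10⁻⁵ × 3.5 × 2,906,288,100 ≈ 113,723.1 × g
Target RCF = 0.7 × 113,723.1 ≈ 79,606.2 × g
Your rotor: r = 6.0 / 2 = 3 cm
79,606.2 = 1.118 × 10⁻⁵ × 3 × N²
N² = 79,606.2 / (3.354 × 10⁻⁵) = 2,373,470,483
N ≈ √2,373,470,483 ≈ 48,718.3

48720 RPM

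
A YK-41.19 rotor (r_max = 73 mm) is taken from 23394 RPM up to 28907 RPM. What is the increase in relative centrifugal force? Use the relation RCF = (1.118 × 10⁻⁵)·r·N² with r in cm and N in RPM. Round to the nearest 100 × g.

23500 g

r = 73 mm = 7.3 cm
RCF₁ = 1.118 × 10⁻⁵ × 7.3 × (23394)² = 1.118 × 10⁻⁵ × 7.3 × 547,279,236 ≈ 44,665.6 × g
RCF₂ = 1.118 × 10⁻⁵ × 7.3 × (28907)² = 1.118 × 10⁻⁵ × 7.3 × 835,614,649 ≈ 68,197.9 × g
Increase = 68,197.9 − 44,665.6 = 23,532.3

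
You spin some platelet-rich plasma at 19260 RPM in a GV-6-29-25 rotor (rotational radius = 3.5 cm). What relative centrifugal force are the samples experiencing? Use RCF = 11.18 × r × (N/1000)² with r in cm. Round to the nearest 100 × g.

RCF ≈ 14500 g

RCF = 11.18 × r × (N/1000)²
RCF = 11.18 × 3.5 × (19.26)² = 11.18 × 3.5 × 370.9476 ≈ 14,515.2 × g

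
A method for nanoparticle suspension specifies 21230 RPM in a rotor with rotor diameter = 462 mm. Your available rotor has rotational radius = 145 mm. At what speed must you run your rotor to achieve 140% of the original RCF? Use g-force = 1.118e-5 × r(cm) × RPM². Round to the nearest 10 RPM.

31710 RPM

Original rotor: r = 462 mm / 2 = 231 mm = 23.1 cm
RCF = 1.118 × 10⁻⁵ × r × N²
RCF_original = 1.118 × 10⁻⁵ × 23.1 × (21230)² = 1.118 × 10⁻⁵ × 23.1 × 450,712,900 ≈ 116,400.2 × g
Target RCF = 1.4 × 116,400.2 ≈ 162,960.3 × g
Your rotor: r = 145 mm = 14.5 cm
162,960.3 = 1.118 × 10⁻⁵ × 14.5 × N²
N² = 162,960.3 / (16.211 × 10⁻⁵) = 1,005,245,204
N ≈ √1,005,245,204 ≈ 31,705.6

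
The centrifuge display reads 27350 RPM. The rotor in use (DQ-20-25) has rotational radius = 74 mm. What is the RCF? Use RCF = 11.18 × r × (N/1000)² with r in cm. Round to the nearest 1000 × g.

r = 74 mm = 7.4 cm
RCF = 11.18 × r × (N/1000)²
RCF = 11.18 × 7.4 × (27.35)² = 11.18 × 7.4 × 748.0225 ≈ 61,885.4 × g

RCF ≈ 62000 x g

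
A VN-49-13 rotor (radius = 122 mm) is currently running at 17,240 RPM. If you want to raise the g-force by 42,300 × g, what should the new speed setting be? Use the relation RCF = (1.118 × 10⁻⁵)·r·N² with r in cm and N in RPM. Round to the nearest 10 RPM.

r = 122 mm = 12.2 cm
Current RCF = 1.118 × 10⁻⁵ × 12.2 × (17240)² = 1.118 × 10⁻⁵ × 12.2 × 297,217,600 ≈ 40,539.3 × g
Target RCF = 40,539.3 + 42,300 = 82,839.3 × g
N² = 82,839.3 / (13.6396 × 10⁻⁵) = 607,344,057
N ≈ √607,344,057 ≈ 24,644.4

≈ 24640 RPM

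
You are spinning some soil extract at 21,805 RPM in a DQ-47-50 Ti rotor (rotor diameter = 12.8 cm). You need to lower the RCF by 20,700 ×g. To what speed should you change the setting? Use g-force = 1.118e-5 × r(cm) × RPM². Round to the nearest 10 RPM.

N₂ ≈ 13640 RPM

r = 12.8 / 2 = 6.4 cm
Current RCF = 1.118 × 10⁻⁵ × 6.4 × (21805)² = 1.118 × 10⁻⁵ × 6.4 × 475,458,025 ≈ 34,020 × g
Target RCF = 34,020 − 20,700 = 13,320 × g
N² = 13,320 / (7.1552 × 10⁻⁵) = 186,158,318
N ≈ √186,158,318 ≈ 13,644.0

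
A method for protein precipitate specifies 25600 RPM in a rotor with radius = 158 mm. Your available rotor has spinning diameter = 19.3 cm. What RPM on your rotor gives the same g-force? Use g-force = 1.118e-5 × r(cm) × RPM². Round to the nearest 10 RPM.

≈ 32760 RPM

Original rotor: r = 158 mm = 15.8 cm
RCF = 1.118 × 10⁻⁵ × r × N²
RCF_original = 1.118 × 10⁻⁵ × 15.8 × (25600)² = 1.118 × 10⁻⁵ × 15.8 × 655,360,000 ≈ 115,765.4 × g
Your rotor: r = 19.3 / 2 = 9.65 cm
115,765.4 = 1.118 × 10⁻⁵ × 9.65 × N²
N² = 115,765.4 / (10.7887 × 10⁻⁵) = 1,073,024,553
N ≈ √1,073,024,553 ≈ 32,757.1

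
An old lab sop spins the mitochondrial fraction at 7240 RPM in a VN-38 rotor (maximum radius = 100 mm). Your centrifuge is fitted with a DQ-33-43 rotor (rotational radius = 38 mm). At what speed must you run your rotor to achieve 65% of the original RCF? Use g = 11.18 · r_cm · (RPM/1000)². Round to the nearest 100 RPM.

Original rotor: r = 100 mm = 10.0 cm
RCF_original = 11.18 × 10 × (7.24)² = 11.18 × 10 × 52.4176 ≈ 5,860.3 × g
Target RCF = 0.65 × 5,860.3 ≈ 3,809.2 × g
Your rotor: r = 38 mm = 3.8 cm
3,809.2 = 11.18 × 3.8 × (N/1000)²
(N/1000)² = 3,809.2 / 42.484 = 89.66199
N = 1000 × √89.66199 ≈ 9,469.0

≈ 9500 RPM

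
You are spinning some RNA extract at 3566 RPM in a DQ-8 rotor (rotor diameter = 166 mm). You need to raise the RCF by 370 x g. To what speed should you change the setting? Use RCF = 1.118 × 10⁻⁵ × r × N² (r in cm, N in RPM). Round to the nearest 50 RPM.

r = 166 mm / 2 = 83 mm = 8.3 cm
Current RCF = 1.118 × 10⁻⁵ × 8.3 × (3566)² = 1.118 × 10⁻⁵ × 8.3 × 12,716,356 ≈ 1,180 × g
Target RCF = 1,180 + 370 = 1,550 × g
N² = 1,550 / (9.2794 × 10⁻⁵) = 16,703,666
N ≈ √16,703,666 ≈ 4,087.0

4100 RPM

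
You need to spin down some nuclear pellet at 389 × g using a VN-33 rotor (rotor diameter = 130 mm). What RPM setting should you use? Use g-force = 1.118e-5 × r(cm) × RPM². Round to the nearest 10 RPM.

r = 130 mm / 2 = 65 mm = 6.5 cm
RCF = 1.118 × 10⁻⁵ × r × N²
389 = 1.118 × 10⁻⁵ × 6.5 × N²
N² = 389 / (7.267 × 10⁻⁵) = 5,352,965
N ≈ √5,352,965 ≈ 2,313.6

N ≈ 2310 RPM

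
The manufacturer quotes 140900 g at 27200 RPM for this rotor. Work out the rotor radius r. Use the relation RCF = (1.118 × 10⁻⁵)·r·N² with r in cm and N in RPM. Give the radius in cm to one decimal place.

140900 = 1.118 × 10⁻⁵ × r × (27200)²
r = 140900 / (1.118 × 10⁻⁵ × 739,840,000) = 140900 / 8271.411 ≈ 17.035 cm

≈ 17.0 cm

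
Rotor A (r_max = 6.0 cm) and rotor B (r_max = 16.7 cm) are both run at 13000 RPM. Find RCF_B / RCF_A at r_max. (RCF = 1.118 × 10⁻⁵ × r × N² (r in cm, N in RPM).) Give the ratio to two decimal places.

2.78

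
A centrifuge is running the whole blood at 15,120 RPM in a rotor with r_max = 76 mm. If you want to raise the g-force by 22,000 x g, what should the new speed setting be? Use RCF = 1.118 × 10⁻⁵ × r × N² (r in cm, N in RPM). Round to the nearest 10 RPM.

r = 76 mm = 7.6 cm
Current RCF = 1.118 × 10⁻⁵ × 7.6 × (15120)² = 1.118 × 10⁻⁵ × 7.6 × 228,614,400 ≈ 19,424.9 × g
Target RCF = 19,424.9 + 22,000 = 41,424.9 × g
N² = 41,424.9 / (8.4968 × 10⁻⁵) = 487,535,307
N ≈ √487,535,307 ≈ 22,080.2

≈ 22080 RPM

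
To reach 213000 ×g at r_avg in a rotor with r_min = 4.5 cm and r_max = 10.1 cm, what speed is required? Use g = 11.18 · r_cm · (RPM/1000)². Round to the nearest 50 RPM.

51100 RPM

r_avg = (4.5 + 10.1) / 2 = 7.3 cm
RCF = 11.18 × r × (N/1000)²
213,000 = 11.18 × 7.3 × (N/1000)²
(N/1000)² = 213,000 / 81.614 = 2609.846
N = 1000 × √2609.846 ≈ 51,086.7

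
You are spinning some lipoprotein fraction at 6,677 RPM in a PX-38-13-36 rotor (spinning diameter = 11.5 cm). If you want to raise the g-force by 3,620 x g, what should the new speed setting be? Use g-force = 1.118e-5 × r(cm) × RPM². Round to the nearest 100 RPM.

r = 11.5 / 2 = 5.75 cm
Current RCF = 1.118 × 10⁻⁵ × 5.75 × (6677)² = 1.118 × 10⁻⁵ × 5.75 × 44,582,329 ≈ 2,866 × g
Target RCF = 2,866 + 3,620 = 6,486 × g
N² = 6,486 / (6.4285 × 10⁻⁵) = 100,894,454
N ≈ √100,894,454 ≈ 10,044.6

10000 RPM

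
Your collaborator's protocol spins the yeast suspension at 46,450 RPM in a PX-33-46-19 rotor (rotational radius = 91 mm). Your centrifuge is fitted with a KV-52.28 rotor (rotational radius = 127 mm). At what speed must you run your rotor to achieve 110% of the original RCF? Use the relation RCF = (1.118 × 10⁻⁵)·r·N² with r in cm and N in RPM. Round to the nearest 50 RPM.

≈ 41250 RPM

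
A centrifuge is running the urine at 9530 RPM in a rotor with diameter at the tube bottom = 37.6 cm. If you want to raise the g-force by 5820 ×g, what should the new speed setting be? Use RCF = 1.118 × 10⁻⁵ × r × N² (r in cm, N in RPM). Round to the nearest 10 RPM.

r = 37.6 / 2 = 18.8 cm
Current RCF = 1.118 × 10⁻⁵ × 18.8 × (9530)² = 1.118 × 10⁻⁵ × 18.8 × 90,820,900 ≈ 19,089.1 × g
Target RCF = 19,089.1 + 5,820 = 24,909.1 × g
N² = 24,909.1 / (21.0184 × 10⁻⁵) = 118,510,924
N ≈ √118,510,924 ≈ 10,886.3

N₂ ≈ 10890 RPM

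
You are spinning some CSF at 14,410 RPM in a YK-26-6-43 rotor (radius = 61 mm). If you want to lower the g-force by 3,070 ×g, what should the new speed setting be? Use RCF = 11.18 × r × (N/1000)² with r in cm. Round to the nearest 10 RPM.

r = 61 mm = 6.1 cm
Current RCF = 11.18 × 6.1 × (14.41)² = 11.18 × 6.1 × 207.6481 ≈ 14,161.2 × g
Target RCF = 14,161.2 − 3,070 = 11,091.2 × g
(N/1000)² = 11,091.2 / 68.198 = 162.6323
N = 1000 × √162.6323 ≈ 12,752.7

12750 RPM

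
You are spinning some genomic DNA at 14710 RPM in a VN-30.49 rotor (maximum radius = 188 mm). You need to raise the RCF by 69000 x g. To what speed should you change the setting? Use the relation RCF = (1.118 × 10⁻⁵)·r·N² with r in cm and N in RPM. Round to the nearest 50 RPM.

r = 188 mm = 18.8 cm
Current RCF = 1.118 × 10⁻⁵ × 18.8 × (14710)² = 1.118 × 10⁻⁵ × 18.8 × 216,384,100 ≈ 45,480.5 × g
Target RCF = 45,480.5 + 69,000 = 114,480.5 × g
N² = 114,480.5 / (21.0184 × 10⁻⁵) = 544,668,005
N ≈ √544,668,005 ≈ 23,338.1

N₂ ≈ 23350 RPM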